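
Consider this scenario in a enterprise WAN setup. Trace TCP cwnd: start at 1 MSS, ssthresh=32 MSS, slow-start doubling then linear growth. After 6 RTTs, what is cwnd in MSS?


RTT 0: cwnd = 1 MSS (initial)
RTT 1: cwnd = 2 MSS (slow start, doubled)
RTT 2: cwnd = 4 MSS (slow start, doubled)
RTT 3: cwnd = 8 MSS (slow start, doubled)
RTT 4: cwnd = 16 MSS (slow start, doubled)
RTT 5: cwnd = 32 MSS (slow start, doubled)
RTT 6: cwnd = 33 MSS (congestion avoidance, +1)

33


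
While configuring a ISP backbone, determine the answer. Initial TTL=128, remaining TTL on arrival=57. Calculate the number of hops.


Given: initial TTL = 128, received TTL = 57
Hops = initial TTL - received TTL
Hops = 128 - 57 = 71

71


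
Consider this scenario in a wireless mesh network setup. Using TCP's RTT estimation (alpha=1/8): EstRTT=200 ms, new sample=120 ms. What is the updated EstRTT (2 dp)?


Given: EstRTT = 200 ms, SampleRTT = 120 ms, alpha = 1/8
New EstRTT = (1 - alpha) * EstRTT + alpha * SampleRTT
(7/8) * 200 = 175
(1/8) * 120 = 15
New EstRTT = 175 + 15 = 190 ms -> 190.00 ms (2 dp)

190.00


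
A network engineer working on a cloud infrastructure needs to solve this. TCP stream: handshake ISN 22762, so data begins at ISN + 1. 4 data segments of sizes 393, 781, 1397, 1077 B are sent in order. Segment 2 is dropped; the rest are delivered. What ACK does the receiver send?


SYN uses sequence number 22762; first data byte = ISN + 1 = 22763.
Segment 1: SEQ = 22763, len = 393 B, covers [22763, 23155]
Segment 2: SEQ = 23156, len = 781 B, covers [23156, 23936] [LOST]
Segment 3: SEQ = 23937, len = 1397 B, covers [23937, 25333]
Segment 4: SEQ = 25334, len = 1077 B, covers [25334, 26410]
In-order data received: bytes [22763, 23155] (segments 1..1).
Segment 2 missing -> gap begins at byte 23156; later segments buffered out of order.
Cumulative ACK = next expected in-order byte = 22763 + 393 = 23156

23156


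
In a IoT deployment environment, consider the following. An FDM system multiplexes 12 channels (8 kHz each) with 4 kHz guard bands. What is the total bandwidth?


Given: 12 channels, 8 kHz each, guard = 4 kHz
Channel bandwidth = 12 * 8 = 96 kHz
Guard bands = 11 gaps * 4 kHz = 44 kHz
Total = 96 + 44 = 140 kHz

140


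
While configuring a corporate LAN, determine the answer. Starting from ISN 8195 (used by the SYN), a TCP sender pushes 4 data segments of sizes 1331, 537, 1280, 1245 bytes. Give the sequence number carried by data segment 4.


The SYN occupies sequence number ISN = 8195, so the first data byte is ISN + 1 = 8196.
SEQ of data segment i = (ISN + 1) + sum of payload sizes of segments 1..i-1.
Segment 1: SEQ = 8196, payload = 1331 bytes
Segment 2: SEQ = 9527, payload = 537 bytes
Segment 3: SEQ = 10064, payload = 1280 bytes
Segment 4: SEQ = 11344, payload = 1245 bytes
SEQ of segment 4 = 8196 + 1331 + 537 + 1280 = 11344

11344


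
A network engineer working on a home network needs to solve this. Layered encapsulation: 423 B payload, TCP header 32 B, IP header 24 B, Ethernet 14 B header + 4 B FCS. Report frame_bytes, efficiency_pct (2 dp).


TCP segment = 423 + 32 = 455 B
IP packet = 455 + 24 = 479 B
Ethernet frame = 479 + 14 + 4 = 497 B
Efficiency = app / frame = 423 / 497 = 0.851107 = 85.1107% -> 85.11% (2 dp)

497, 85.11


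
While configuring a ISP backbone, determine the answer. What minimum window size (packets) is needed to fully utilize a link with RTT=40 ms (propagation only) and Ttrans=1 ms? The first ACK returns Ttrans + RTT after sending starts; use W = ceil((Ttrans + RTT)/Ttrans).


Given: Ttrans = 1 ms, RTT = 40 ms (= 2 * Tprop, Tprop = 20 ms)
Time until first ACK returns = Ttrans + RTT = 1 + 40 = 41 ms
Need W * Ttrans >= Ttrans + RTT  ->  W >= (Ttrans + RTT) / Ttrans
(Ttrans + RTT) / Ttrans = 41 / 1 = 41
W_min = ceil(41) = 41

41


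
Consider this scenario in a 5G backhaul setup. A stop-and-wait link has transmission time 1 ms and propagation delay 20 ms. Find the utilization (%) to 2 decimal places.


Given: Ttrans = 1 ms, Tprop = 20 ms
RTT = 2 * Tprop = 2 * 20 = 40 ms
U = Ttrans / (Ttrans + RTT)
U = 1 / (1 + 40)
U = 1 / 41 = 0.02439
U% = 2.44%

2.44


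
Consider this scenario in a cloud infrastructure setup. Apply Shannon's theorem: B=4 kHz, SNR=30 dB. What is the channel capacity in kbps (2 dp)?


Given: B = 4 kHz, SNR = 30 dB
SNR linear = 10^(30/10) = 1000
1 + SNR = 1001
log2(1001) = 9.9672262588
C = 4 * 1000 * 9.9672262588 = 39868.9050 bps
C = 39.868905 kbps -> 39.87 kbps (2 dp)

39.87


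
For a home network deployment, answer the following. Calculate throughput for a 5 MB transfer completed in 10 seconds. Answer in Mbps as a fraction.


Given: file = 5 MB, time = 10 s
File in Mb = 5 * 8 = 40 Mb
Throughput = 40 / 10 Mbps
Throughput = 4 Mbps

4


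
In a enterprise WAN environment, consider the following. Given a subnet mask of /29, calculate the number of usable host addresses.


Given: subnet mask /29
Host bits = 32 - 29 = 3
Total addresses = 2^3 = 8
Usable hosts = 8 - 2 (network + broadcast) = 6

6


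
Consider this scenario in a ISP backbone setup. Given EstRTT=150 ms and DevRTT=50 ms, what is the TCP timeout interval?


Given: EstRTT = 150 ms, DevRTT = 50 ms
Timeout = EstRTT + 4 * DevRTT
4 * DevRTT = 4 * 50 = 200
Timeout = 150 + 200 = 350 ms

350


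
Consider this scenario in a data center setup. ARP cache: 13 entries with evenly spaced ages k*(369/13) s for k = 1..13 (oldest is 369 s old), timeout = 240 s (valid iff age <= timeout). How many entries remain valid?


Ages are k * 369/13 s for k = 1..13 (spacing = 28.3846 s).
Entry k is valid iff k * 369/13 <= 240 iff k <= 13 * 240 / 369 = 8.4553
n_valid = floor(8.4553) = 8
(n_stale = 13 - 8 = 5)

8


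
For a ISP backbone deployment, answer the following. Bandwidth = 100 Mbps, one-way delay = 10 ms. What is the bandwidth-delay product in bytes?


Given: bandwidth = 100 Mbps, delay = 10 ms
BDP in bits = 100 * 10^6 * 10 / 1000
BDP in bits = 1000000
BDP in bytes = 1000000 / 8 = 125000

125000


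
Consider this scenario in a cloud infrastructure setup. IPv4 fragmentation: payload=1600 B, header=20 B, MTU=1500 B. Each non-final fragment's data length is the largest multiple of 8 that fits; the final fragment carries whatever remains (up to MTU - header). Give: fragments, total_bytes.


Max data per non-final fragment = floor((MTU - header)/8)*8 = floor((1500 - 20)/8)*8 = floor(1480/8)*8 = 1480 B
Final fragment needs no 8-byte alignment: it can carry up to MTU - header = 1480 B
Non-final fragments needed = ceil((payload - 1480) / 1480) = ceil(120/1480) = ceil(0.0811) = 1
Number of fragments = 1 + 1 = 2
Fragment sizes (data): 1 * 1480 B + 120 B (last, 120 <= 1480 OK)
Total bytes sent = payload + n_frags * header = 1600 + 2*20 = 1600 + 40 = 1640 B

2, 1640


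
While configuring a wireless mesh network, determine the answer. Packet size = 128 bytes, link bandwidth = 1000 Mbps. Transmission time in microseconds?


Given: packet = 128 bytes, bandwidth = 1000 Mbps
Packet in bits = 128 * 8 = 1024 bits
Bandwidth = 1000 * 10^6 = 1000000000 bps
Time = 1024 / 1000000000 seconds
Time in us = 1024 * 10^6 / 1000000000 = 1.024

1.024


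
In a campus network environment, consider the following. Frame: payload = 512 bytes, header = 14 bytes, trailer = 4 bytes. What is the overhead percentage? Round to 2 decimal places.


Given: payload = 512 B, header = 14 B, trailer = 4 B
Overhead bytes = header + trailer = 14 + 4 = 18
Total frame = payload + overhead = 512 + 18 = 530
Overhead % = 18 / 530 * 100 = 3.3962% -> 3.40% (2 dp)

3.40


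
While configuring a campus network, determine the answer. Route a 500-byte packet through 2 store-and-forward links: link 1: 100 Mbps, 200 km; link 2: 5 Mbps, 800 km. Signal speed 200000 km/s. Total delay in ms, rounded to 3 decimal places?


Packet = 500 bytes = 4000 bits. Store-and-forward: sum (t_trans + t_prop) per link.
Link 1: t_trans = 4000/(100*10^6) s = 0.0400 ms; t_prop = 200/200000 s = 1.0000 ms; subtotal = 1.0400 ms
Link 2: t_trans = 4000/(5*10^6) s = 0.8000 ms; t_prop = 800/200000 s = 4.0000 ms; subtotal = 4.8000 ms
End-to-end = 1.0400 + 4.8000 = 5.8400 ms -> 5.840 ms (3 dp)

5.840


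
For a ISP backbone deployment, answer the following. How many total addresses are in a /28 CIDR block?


Given: CIDR prefix /28
Host bits = 32 - 28 = 4
Total addresses = 2^4 = 16

16


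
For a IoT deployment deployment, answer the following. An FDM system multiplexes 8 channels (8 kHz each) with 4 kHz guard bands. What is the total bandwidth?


Given: 8 channels, 8 kHz each, guard = 4 kHz
Channel bandwidth = 8 * 8 = 64 kHz
Guard bands = 7 gaps * 4 kHz = 28 kHz
Total = 64 + 28 = 92 kHz

92


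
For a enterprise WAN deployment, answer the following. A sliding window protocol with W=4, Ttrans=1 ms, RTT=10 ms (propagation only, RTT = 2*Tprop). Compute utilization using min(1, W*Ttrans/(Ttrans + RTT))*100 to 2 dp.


Given: W = 4, Ttrans = 1 ms, RTT = 10 ms (= 2 * Tprop, Tprop = 5 ms)
Cycle time = Ttrans + RTT = 1 + 10 = 11 ms (first packet sent until its ACK returns)
W * Ttrans = 4 * 1 = 4 ms of sending per cycle
W * Ttrans / (Ttrans + RTT) = 4 / 11 = 0.363636
U = min(1, 0.363636) = 0.363636
U% = 36.36%

36.36


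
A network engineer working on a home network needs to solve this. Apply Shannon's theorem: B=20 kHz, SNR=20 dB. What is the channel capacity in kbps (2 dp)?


Given: B = 20 kHz, SNR = 20 dB
SNR linear = 10^(20/10) = 100
1 + SNR = 101
log2(101) = 6.6582114828
C = 20 * 1000 * 6.6582114828 = 133164.2297 bps
C = 133.164230 kbps -> 133.16 kbps (2 dp)

133.16


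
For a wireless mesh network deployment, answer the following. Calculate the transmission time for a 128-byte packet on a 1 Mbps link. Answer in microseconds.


Given: packet = 128 bytes, bandwidth = 1 Mbps
Packet in bits = 128 * 8 = 1024 bits
Bandwidth = 1 * 10^6 = 1000000 bps
Time = 1024 / 1000000 seconds
Time in us = 1024 * 10^6 / 1000000 = 1024

1024


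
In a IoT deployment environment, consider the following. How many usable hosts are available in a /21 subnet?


Given: subnet mask /21
Host bits = 32 - 21 = 11
Total addresses = 2^11 = 2048
Usable hosts = 2048 - 2 (network + broadcast) = 2046

2046


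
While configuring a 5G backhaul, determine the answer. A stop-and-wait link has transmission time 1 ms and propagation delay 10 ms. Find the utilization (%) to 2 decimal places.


Given: Ttrans = 1 ms, Tprop = 10 ms
RTT = 2 * Tprop = 2 * 10 = 20 ms
U = Ttrans / (Ttrans + RTT)
U = 1 / (1 + 20)
U = 1 / 21 = 0.047619
U% = 4.76%

4.76


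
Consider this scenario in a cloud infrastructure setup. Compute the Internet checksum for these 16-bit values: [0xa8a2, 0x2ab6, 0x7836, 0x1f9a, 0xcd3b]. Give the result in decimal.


Given words: [0xa8a2, 0x2ab6, 0x7836, 0x1f9a, 0xcd3b]
Step 1: Sum all words
Raw sum = 43170 + 10934 + 30774 + 8090 + 52539 = 145507
Step 2: Fold carry: (14435 + 2) = 14437
One's complement = ~14437 & 0xFFFF = 51098

51098


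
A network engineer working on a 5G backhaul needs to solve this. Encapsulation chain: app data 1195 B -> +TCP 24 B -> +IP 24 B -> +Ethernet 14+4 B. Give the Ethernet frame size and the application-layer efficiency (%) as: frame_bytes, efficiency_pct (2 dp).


TCP segment = 1195 + 24 = 1219 B
IP packet = 1219 + 24 = 1243 B
Ethernet frame = 1243 + 14 + 4 = 1261 B
Efficiency = app / frame = 1195 / 1261 = 0.947661 = 94.7661% -> 94.77% (2 dp)

1261, 94.77


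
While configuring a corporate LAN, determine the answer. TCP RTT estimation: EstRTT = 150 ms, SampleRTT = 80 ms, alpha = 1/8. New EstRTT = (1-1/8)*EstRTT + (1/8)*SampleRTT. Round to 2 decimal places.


Given: EstRTT = 150 ms, SampleRTT = 80 ms, alpha = 1/8
New EstRTT = (1 - alpha) * EstRTT + alpha * SampleRTT
(7/8) * 150 = 131.25
(1/8) * 80 = 10
New EstRTT = 131.25 + 10 = 141.25 ms -> 141.25 ms (2 dp)

141.25


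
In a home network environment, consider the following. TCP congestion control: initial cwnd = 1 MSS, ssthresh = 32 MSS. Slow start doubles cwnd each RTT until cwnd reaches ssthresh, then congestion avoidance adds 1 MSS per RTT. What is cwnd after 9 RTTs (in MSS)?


RTT 0: cwnd = 1 MSS (initial)
RTT 1: cwnd = 2 MSS (slow start, doubled)
RTT 2: cwnd = 4 MSS (slow start, doubled)
RTT 3: cwnd = 8 MSS (slow start, doubled)
RTT 4: cwnd = 16 MSS (slow start, doubled)
RTT 5: cwnd = 32 MSS (slow start, doubled)
RTT 6: cwnd = 33 MSS (congestion avoidance, +1)
RTT 7: cwnd = 34 MSS (congestion avoidance, +1)
RTT 8: cwnd = 35 MSS (congestion avoidance, +1)
RTT 9: cwnd = 36 MSS (congestion avoidance, +1)

36


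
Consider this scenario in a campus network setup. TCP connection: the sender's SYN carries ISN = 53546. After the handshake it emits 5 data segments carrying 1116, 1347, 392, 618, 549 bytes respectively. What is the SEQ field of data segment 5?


The SYN occupies sequence number ISN = 53546, so the first data byte is ISN + 1 = 53547.
SEQ of data segment i = (ISN + 1) + sum of payload sizes of segments 1..i-1.
Segment 1: SEQ = 53547, payload = 1116 bytes
Segment 2: SEQ = 54663, payload = 1347 bytes
Segment 3: SEQ = 56010, payload = 392 bytes
Segment 4: SEQ = 56402, payload = 618 bytes
Segment 5: SEQ = 57020, payload = 549 bytes
SEQ of segment 5 = 53547 + 1116 + 1347 + 392 + 618 = 57020

57020


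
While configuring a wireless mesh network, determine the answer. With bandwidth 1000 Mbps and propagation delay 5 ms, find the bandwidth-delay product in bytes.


Given: bandwidth = 1000 Mbps, delay = 5 ms
BDP in bits = 1000 * 10^6 * 5 / 1000
BDP in bits = 5000000
BDP in bytes = 5000000 / 8 = 625000

625000


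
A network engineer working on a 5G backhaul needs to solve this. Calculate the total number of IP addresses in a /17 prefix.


Given: CIDR prefix /17
Host bits = 32 - 17 = 15
Total addresses = 2^15 = 32768

32768


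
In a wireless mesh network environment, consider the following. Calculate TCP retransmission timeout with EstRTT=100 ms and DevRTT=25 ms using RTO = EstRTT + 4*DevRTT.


Given: EstRTT = 100 ms, DevRTT = 25 ms
Timeout = EstRTT + 4 * DevRTT
4 * DevRTT = 4 * 25 = 100
Timeout = 100 + 100 = 200 ms

200


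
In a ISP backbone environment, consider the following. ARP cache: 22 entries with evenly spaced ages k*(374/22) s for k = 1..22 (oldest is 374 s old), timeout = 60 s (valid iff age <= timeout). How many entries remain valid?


Ages are k * 374/22 s for k = 1..22 (spacing = 17.0000 s).
Entry k is valid iff k * 374/22 <= 60 iff k <= 22 * 60 / 374 = 3.5294
n_valid = floor(3.5294) = 3
(n_stale = 22 - 3 = 19)

3


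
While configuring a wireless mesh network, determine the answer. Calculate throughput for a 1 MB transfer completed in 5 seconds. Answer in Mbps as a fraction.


Given: file = 1 MB, time = 5 s
File in Mb = 1 * 8 = 8 Mb
Throughput = 8 / 5 Mbps
Throughput = 8/5 Mbps

8/5


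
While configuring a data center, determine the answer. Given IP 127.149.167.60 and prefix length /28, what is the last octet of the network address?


Given: IP = 127.149.167.60, prefix = /28
Subnet mask = 255.255.255.240
Last octet of IP: 60
Last octet of mask: 240
Network last octet = 60 AND 240 = 48

48


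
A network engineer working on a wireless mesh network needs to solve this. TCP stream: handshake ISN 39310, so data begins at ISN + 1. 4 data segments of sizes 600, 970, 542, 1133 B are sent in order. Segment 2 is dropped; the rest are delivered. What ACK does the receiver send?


SYN uses sequence number 39310; first data byte = ISN + 1 = 39311.
Segment 1: SEQ = 39311, len = 600 B, covers [39311, 39910]
Segment 2: SEQ = 39911, len = 970 B, covers [39911, 40880] [LOST]
Segment 3: SEQ = 40881, len = 542 B, covers [40881, 41422]
Segment 4: SEQ = 41423, len = 1133 B, covers [41423, 42555]
In-order data received: bytes [39311, 39910] (segments 1..1).
Segment 2 missing -> gap begins at byte 39911; later segments buffered out of order.
Cumulative ACK = next expected in-order byte = 39311 + 600 = 39911

39911


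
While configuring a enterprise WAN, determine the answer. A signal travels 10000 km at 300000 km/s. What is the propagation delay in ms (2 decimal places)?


Given: distance = 10000 km, speed = 300000 km/s
Delay = distance / speed = 10000 / 300000 seconds
Delay in ms = 10000 * 1000 / 300000
Delay = 33.3333 ms
Rounded to 2 dp = 33.33 ms

33.33


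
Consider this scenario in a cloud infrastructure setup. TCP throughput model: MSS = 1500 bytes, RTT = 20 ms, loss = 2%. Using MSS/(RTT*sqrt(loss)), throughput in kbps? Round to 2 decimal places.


Given: MSS = 1500 bytes, RTT = 20 ms, loss = 2%
RTT in seconds = 20 / 1000 = 0.02
Loss rate = 2% = 0.02
sqrt(loss) = sqrt(0.02) = 0.141421356237
Throughput (bytes/s) = 1500 / (0.02 * 0.141421356237) = 530330.0859
Throughput (kbps) = 530330.0859 * 8 / 1000 = 4242.640687 -> 4242.64 kbps (2 dp)

4242.64


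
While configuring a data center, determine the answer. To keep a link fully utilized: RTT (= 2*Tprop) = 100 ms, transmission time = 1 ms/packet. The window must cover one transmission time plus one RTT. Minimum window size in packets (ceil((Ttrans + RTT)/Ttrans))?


Given: Ttrans = 1 ms, RTT = 100 ms (= 2 * Tprop, Tprop = 50 ms)
Time until first ACK returns = Ttrans + RTT = 1 + 100 = 101 ms
Need W * Ttrans >= Ttrans + RTT  ->  W >= (Ttrans + RTT) / Ttrans
(Ttrans + RTT) / Ttrans = 101 / 1 = 101
W_min = ceil(101) = 101

101


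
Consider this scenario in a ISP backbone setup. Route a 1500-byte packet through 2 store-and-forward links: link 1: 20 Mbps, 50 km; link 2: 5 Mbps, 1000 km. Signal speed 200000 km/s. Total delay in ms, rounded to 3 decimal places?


Packet = 1500 bytes = 12000 bits. Store-and-forward: sum (t_trans + t_prop) per link.
Link 1: t_trans = 12000/(20*10^6) s = 0.6000 ms; t_prop = 50/200000 s = 0.2500 ms; subtotal = 0.8500 ms
Link 2: t_trans = 12000/(5*10^6) s = 2.4000 ms; t_prop = 1000/200000 s = 5.0000 ms; subtotal = 7.4000 ms
End-to-end = 0.8500 + 7.4000 = 8.2500 ms -> 8.250 ms (3 dp)

8.250


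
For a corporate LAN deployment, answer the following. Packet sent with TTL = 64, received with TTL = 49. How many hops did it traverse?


Given: initial TTL = 64, received TTL = 49
Hops = initial TTL - received TTL
Hops = 64 - 49 = 15

15


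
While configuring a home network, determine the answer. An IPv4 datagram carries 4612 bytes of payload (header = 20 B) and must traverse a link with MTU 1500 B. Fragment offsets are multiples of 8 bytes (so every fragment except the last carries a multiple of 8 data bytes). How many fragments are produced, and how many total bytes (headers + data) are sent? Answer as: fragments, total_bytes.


Max data per non-final fragment = floor((MTU - header)/8)*8 = floor((1500 - 20)/8)*8 = floor(1480/8)*8 = 1480 B
Final fragment needs no 8-byte alignment: it can carry up to MTU - header = 1480 B
Non-final fragments needed = ceil((payload - 1480) / 1480) = ceil(3132/1480) = ceil(2.1162) = 3
Number of fragments = 3 + 1 = 4
Fragment sizes (data): 3 * 1480 B + 172 B (last, 172 <= 1480 OK)
Total bytes sent = payload + n_frags * header = 4612 + 4*20 = 4612 + 80 = 4692 B

4, 4692


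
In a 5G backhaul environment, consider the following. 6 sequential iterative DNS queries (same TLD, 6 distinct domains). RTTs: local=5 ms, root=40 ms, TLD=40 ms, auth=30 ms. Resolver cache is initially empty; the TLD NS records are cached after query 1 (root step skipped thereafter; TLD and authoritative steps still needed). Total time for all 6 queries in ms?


Lookup 1 (cold cache): local + root + TLD + auth = 5 + 40 + 40 + 30 = 115 ms
Lookups 2..6 (TLD NS cached -> skip root; new domain -> still ask TLD and auth): local + TLD + auth = 5 + 40 + 30 = 75 ms each
Remaining 5 lookups: 5 * 75 = 375 ms
Total = 115 + 375 = 490 ms

490


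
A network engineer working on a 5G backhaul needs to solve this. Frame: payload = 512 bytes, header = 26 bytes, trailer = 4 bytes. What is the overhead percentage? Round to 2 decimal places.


Given: payload = 512 B, header = 26 B, trailer = 4 B
Overhead bytes = header + trailer = 26 + 4 = 30
Total frame = payload + overhead = 512 + 30 = 542
Overhead % = 30 / 542 * 100 = 5.5351% -> 5.54% (2 dp)

5.54


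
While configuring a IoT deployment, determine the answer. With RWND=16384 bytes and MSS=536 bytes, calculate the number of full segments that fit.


Given: RWND = 16384 bytes, MSS = 536 bytes
Full segments = floor(RWND / MSS)
Full segments = floor(16384 / 536)
Full segments = floor(30.5672) = 30

30


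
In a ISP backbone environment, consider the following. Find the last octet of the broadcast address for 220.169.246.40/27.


Given: IP = 220.169.246.40, prefix = /27
Host bits = 32 - 27 = 5
Network last octet = 40 AND mask = 32
Host part size = 2^5 - 1 = 31
Broadcast last octet = 32 OR 31 = 63

63


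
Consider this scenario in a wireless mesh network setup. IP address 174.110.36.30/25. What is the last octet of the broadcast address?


Given: IP = 174.110.36.30, prefix = /25
Host bits = 32 - 25 = 7
Network last octet = 30 AND mask = 0
Host part size = 2^7 - 1 = 127
Broadcast last octet = 0 OR 127 = 127

127


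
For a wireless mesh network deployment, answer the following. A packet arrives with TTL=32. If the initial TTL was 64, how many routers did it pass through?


Given: initial TTL = 64, received TTL = 32
Hops = initial TTL - received TTL
Hops = 64 - 32 = 32

32


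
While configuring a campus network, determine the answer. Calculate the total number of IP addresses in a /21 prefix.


Given: CIDR prefix /21
Host bits = 32 - 21 = 11
Total addresses = 2^11 = 2048

2048


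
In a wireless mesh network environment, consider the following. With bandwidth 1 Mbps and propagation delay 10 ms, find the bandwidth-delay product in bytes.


Given: bandwidth = 1 Mbps, delay = 10 ms
BDP in bits = 1 * 10^6 * 10 / 1000
BDP in bits = 10000
BDP in bytes = 10000 / 8 = 1250

1250


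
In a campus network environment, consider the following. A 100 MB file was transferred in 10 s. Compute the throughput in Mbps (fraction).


Given: file = 100 MB, time = 10 s
File in Mb = 100 * 8 = 800 Mb
Throughput = 800 / 10 Mbps
Throughput = 80 Mbps

80


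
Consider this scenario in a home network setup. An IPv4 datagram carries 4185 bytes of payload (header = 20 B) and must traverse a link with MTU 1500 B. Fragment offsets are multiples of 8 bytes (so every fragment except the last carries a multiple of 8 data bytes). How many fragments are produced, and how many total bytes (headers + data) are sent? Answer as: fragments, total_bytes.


Max data per non-final fragment = floor((MTU - header)/8)*8 = floor((1500 - 20)/8)*8 = floor(1480/8)*8 = 1480 B
Final fragment needs no 8-byte alignment: it can carry up to MTU - header = 1480 B
Non-final fragments needed = ceil((payload - 1480) / 1480) = ceil(2705/1480) = ceil(1.8277) = 2
Number of fragments = 2 + 1 = 3
Fragment sizes (data): 2 * 1480 B + 1225 B (last, 1225 <= 1480 OK)
Total bytes sent = payload + n_frags * header = 4185 + 3*20 = 4185 + 60 = 4245 B

3, 4245


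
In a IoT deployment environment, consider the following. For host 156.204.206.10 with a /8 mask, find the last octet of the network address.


Given: IP = 156.204.206.10, prefix = /8
Subnet mask = 255.0.0.0
Last octet of IP: 10
Last octet of mask: 0
Network last octet = 10 AND 0 = 0

0


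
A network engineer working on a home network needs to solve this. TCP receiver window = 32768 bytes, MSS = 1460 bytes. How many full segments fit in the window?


Given: RWND = 32768 bytes, MSS = 1460 bytes
Full segments = floor(RWND / MSS)
Full segments = floor(32768 / 1460)
Full segments = floor(22.4438) = 22

22


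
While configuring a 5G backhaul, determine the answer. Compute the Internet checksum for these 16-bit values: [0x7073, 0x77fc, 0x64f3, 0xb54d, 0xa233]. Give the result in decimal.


Given words: [0x7073, 0x77fc, 0x64f3, 0xb54d, 0xa233]
Step 1: Sum all words
Raw sum = 28787 + 30716 + 25843 + 46413 + 41523 = 173282
Step 2: Fold carry: (42210 + 2) = 42212
One's complement = ~42212 & 0xFFFF = 23323

23323


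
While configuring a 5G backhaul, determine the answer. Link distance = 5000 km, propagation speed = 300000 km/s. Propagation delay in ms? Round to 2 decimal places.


Given: distance = 5000 km, speed = 300000 km/s
Delay = distance / speed = 5000 / 300000 seconds
Delay in ms = 5000 * 1000 / 300000
Delay = 16.6667 ms
Rounded to 2 dp = 16.67 ms

16.67


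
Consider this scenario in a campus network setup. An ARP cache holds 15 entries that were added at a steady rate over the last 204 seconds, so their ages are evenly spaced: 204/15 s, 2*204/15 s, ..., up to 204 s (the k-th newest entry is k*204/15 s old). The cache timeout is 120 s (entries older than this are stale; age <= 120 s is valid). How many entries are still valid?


Ages are k * 204/15 s for k = 1..15 (spacing = 13.6000 s).
Entry k is valid iff k * 204/15 <= 120 iff k <= 15 * 120 / 204 = 8.8235
n_valid = floor(8.8235) = 8
(n_stale = 15 - 8 = 7)

8


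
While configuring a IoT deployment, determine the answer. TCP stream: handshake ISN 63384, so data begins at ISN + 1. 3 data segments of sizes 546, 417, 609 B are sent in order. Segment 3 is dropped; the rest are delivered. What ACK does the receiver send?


SYN uses sequence number 63384; first data byte = ISN + 1 = 63385.
Segment 1: SEQ = 63385, len = 546 B, covers [63385, 63930]
Segment 2: SEQ = 63931, len = 417 B, covers [63931, 64347]
Segment 3: SEQ = 64348, len = 609 B, covers [64348, 64956] [LOST]
In-order data received: bytes [63385, 64347] (segments 1..2).
Segment 3 missing -> gap begins at byte 64348.
Cumulative ACK = next expected in-order byte = 63385 + 546 + 417 = 64348

64348


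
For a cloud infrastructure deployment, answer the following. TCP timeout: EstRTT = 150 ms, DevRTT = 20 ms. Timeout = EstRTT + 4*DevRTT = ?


Given: EstRTT = 150 ms, DevRTT = 20 ms
Timeout = EstRTT + 4 * DevRTT
4 * DevRTT = 4 * 20 = 80
Timeout = 150 + 80 = 230 ms

230


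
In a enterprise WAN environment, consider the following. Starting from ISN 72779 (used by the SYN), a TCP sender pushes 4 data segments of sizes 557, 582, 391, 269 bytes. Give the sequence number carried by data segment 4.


The SYN occupies sequence number ISN = 72779, so the first data byte is ISN + 1 = 72780.
SEQ of data segment i = (ISN + 1) + sum of payload sizes of segments 1..i-1.
Segment 1: SEQ = 72780, payload = 557 bytes
Segment 2: SEQ = 73337, payload = 582 bytes
Segment 3: SEQ = 73919, payload = 391 bytes
Segment 4: SEQ = 74310, payload = 269 bytes
SEQ of segment 4 = 72780 + 557 + 582 + 391 = 74310

74310


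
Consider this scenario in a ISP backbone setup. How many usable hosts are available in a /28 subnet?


Given: subnet mask /28
Host bits = 32 - 28 = 4
Total addresses = 2^4 = 16
Usable hosts = 16 - 2 (network + broadcast) = 14

14


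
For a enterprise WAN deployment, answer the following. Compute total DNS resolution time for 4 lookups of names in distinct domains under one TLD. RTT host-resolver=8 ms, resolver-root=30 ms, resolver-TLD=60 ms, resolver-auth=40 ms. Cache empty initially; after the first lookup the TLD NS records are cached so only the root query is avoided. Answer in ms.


Lookup 1 (cold cache): local + root + TLD + auth = 8 + 30 + 60 + 40 = 138 ms
Lookups 2..4 (TLD NS cached -> skip root; new domain -> still ask TLD and auth): local + TLD + auth = 8 + 60 + 40 = 108 ms each
Remaining 3 lookups: 3 * 108 = 324 ms
Total = 138 + 324 = 462 ms

462


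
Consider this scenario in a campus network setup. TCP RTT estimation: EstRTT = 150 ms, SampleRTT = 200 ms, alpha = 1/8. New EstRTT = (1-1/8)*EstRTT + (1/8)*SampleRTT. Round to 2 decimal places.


Given: EstRTT = 150 ms, SampleRTT = 200 ms, alpha = 1/8
New EstRTT = (1 - alpha) * EstRTT + alpha * SampleRTT
(7/8) * 150 = 131.25
(1/8) * 200 = 25
New EstRTT = 131.25 + 25 = 156.25 ms -> 156.25 ms (2 dp)

156.25


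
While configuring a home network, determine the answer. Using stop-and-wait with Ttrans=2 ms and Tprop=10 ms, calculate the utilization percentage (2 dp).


Given: Ttrans = 2 ms, Tprop = 10 ms
RTT = 2 * Tprop = 2 * 10 = 20 ms
U = Ttrans / (Ttrans + RTT)
U = 2 / (2 + 20)
U = 2 / 22 = 0.090909
U% = 9.09%

9.09


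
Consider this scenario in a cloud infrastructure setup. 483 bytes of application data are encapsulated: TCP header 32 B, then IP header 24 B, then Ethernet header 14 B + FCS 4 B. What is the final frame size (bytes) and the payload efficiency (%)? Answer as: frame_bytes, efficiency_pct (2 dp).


TCP segment = 483 + 32 = 515 B
IP packet = 515 + 24 = 539 B
Ethernet frame = 539 + 14 + 4 = 557 B
Efficiency = app / frame = 483 / 557 = 0.867145 = 86.7145% -> 86.71% (2 dp)

557, 86.71


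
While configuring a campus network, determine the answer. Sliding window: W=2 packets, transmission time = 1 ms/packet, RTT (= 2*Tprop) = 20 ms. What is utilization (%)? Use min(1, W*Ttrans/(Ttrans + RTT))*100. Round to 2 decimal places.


Given: W = 2, Ttrans = 1 ms, RTT = 20 ms (= 2 * Tprop, Tprop = 10 ms)
Cycle time = Ttrans + RTT = 1 + 20 = 21 ms (first packet sent until its ACK returns)
W * Ttrans = 2 * 1 = 2 ms of sending per cycle
W * Ttrans / (Ttrans + RTT) = 2 / 21 = 0.095238
U = min(1, 0.095238) = 0.095238
U% = 9.52%

9.52


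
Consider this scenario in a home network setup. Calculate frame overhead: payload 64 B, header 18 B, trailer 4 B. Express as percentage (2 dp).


Given: payload = 64 B, header = 18 B, trailer = 4 B
Overhead bytes = header + trailer = 18 + 4 = 22
Total frame = payload + overhead = 64 + 22 = 86
Overhead % = 22 / 86 * 100 = 25.5814% -> 25.58% (2 dp)

25.58


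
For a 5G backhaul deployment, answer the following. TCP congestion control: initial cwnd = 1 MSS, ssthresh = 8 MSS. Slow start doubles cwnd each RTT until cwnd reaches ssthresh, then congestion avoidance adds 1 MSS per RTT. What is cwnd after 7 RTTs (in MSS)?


RTT 0: cwnd = 1 MSS (initial)
RTT 1: cwnd = 2 MSS (slow start, doubled)
RTT 2: cwnd = 4 MSS (slow start, doubled)
RTT 3: cwnd = 8 MSS (slow start, doubled)
RTT 4: cwnd = 9 MSS (congestion avoidance, +1)
RTT 5: cwnd = 10 MSS (congestion avoidance, +1)
RTT 6: cwnd = 11 MSS (congestion avoidance, +1)
RTT 7: cwnd = 12 MSS (congestion avoidance, +1)

12


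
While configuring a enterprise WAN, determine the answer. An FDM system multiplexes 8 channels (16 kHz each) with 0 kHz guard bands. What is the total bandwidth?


Given: 8 channels, 16 kHz each, guard = 0 kHz
Channel bandwidth = 8 * 16 = 128 kHz
Guard bands = 7 gaps * 0 kHz = 0 kHz
Total = 128 + 0 = 128 kHz

128


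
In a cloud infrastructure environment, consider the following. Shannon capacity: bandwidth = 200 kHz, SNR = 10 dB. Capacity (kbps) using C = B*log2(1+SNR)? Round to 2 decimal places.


Given: B = 200 kHz, SNR = 10 dB
SNR linear = 10^(10/10) = 10
1 + SNR = 11
log2(11) = 3.4594316186
C = 200 * 1000 * 3.4594316186 = 691886.3237 bps
C = 691.886324 kbps -> 691.89 kbps (2 dp)

691.89


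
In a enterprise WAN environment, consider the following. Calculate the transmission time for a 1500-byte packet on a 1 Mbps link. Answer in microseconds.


Given: packet = 1500 bytes, bandwidth = 1 Mbps
Packet in bits = 1500 * 8 = 12000 bits
Bandwidth = 1 * 10^6 = 1000000 bps
Time = 12000 / 1000000 seconds
Time in us = 12000 * 10^6 / 1000000 = 12000

12000


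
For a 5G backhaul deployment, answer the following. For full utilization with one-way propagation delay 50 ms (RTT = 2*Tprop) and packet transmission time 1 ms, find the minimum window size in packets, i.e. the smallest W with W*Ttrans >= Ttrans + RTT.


Given: Ttrans = 1 ms, RTT = 100 ms (= 2 * Tprop, Tprop = 50 ms)
Time until first ACK returns = Ttrans + RTT = 1 + 100 = 101 ms
Need W * Ttrans >= Ttrans + RTT  ->  W >= (Ttrans + RTT) / Ttrans
(Ttrans + RTT) / Ttrans = 101 / 1 = 101
W_min = ceil(101) = 101

101


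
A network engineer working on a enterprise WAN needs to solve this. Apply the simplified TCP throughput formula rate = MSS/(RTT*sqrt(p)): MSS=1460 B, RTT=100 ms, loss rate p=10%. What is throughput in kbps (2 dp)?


Given: MSS = 1460 bytes, RTT = 100 ms, loss = 10%
RTT in seconds = 100 / 1000 = 0.1
Loss rate = 10% = 0.1
sqrt(loss) = sqrt(0.1) = 0.316227766017
Throughput (bytes/s) = 1460 / (0.1 * 0.316227766017) = 46169.2538
Throughput (kbps) = 46169.2538 * 8 / 1000 = 369.354031 -> 369.35 kbps (2 dp)

369.35


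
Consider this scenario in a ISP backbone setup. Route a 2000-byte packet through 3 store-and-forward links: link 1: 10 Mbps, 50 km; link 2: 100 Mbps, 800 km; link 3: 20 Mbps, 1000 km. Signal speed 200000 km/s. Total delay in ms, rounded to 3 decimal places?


Packet = 2000 bytes = 16000 bits. Store-and-forward: sum (t_trans + t_prop) per link.
Link 1: t_trans = 16000/(10*10^6) s = 1.6000 ms; t_prop = 50/200000 s = 0.2500 ms; subtotal = 1.8500 ms
Link 2: t_trans = 16000/(100*10^6) s = 0.1600 ms; t_prop = 800/200000 s = 4.0000 ms; subtotal = 4.1600 ms
Link 3: t_trans = 16000/(20*10^6) s = 0.8000 ms; t_prop = 1000/200000 s = 5.0000 ms; subtotal = 5.8000 ms
End-to-end = 1.8500 + 4.1600 + 5.8000 = 11.8100 ms -> 11.810 ms (3 dp)

11.810


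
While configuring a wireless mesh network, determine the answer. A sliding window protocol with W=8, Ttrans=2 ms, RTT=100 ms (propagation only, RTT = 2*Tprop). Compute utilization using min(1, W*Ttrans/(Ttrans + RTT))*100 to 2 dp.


Given: W = 8, Ttrans = 2 ms, RTT = 100 ms (= 2 * Tprop, Tprop = 50 ms)
Cycle time = Ttrans + RTT = 2 + 100 = 102 ms (first packet sent until its ACK returns)
W * Ttrans = 8 * 2 = 16 ms of sending per cycle
W * Ttrans / (Ttrans + RTT) = 16 / 102 = 0.156863
U = min(1, 0.156863) = 0.156863
U% = 15.69%

15.69


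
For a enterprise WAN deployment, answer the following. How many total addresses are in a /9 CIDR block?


Given: CIDR prefix /9
Host bits = 32 - 9 = 23
Total addresses = 2^23 = 8388608

8388608


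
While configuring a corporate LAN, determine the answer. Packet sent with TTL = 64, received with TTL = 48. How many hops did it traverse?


Given: initial TTL = 64, received TTL = 48
Hops = initial TTL - received TTL
Hops = 64 - 48 = 16

16


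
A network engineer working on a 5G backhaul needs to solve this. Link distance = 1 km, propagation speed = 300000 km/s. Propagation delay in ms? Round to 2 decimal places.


Given: distance = 1 km, speed = 300000 km/s
Delay = distance / speed = 1 / 300000 seconds
Delay in ms = 1 * 1000 / 300000
Delay = 0.0033 ms
Rounded to 2 dp = 0.00 ms

0.00


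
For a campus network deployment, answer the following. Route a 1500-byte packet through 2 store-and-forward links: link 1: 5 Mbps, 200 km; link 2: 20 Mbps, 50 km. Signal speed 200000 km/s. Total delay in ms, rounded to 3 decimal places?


Packet = 1500 bytes = 12000 bits. Store-and-forward: sum (t_trans + t_prop) per link.
Link 1: t_trans = 12000/(5*10^6) s = 2.4000 ms; t_prop = 200/200000 s = 1.0000 ms; subtotal = 3.4000 ms
Link 2: t_trans = 12000/(20*10^6) s = 0.6000 ms; t_prop = 50/200000 s = 0.2500 ms; subtotal = 0.8500 ms
End-to-end = 3.4000 + 0.8500 = 4.2500 ms -> 4.250 ms (3 dp)

4.250


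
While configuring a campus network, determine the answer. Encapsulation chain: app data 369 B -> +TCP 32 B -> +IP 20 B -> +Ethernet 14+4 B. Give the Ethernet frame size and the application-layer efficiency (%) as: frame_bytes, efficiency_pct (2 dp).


TCP segment = 369 + 32 = 401 B
IP packet = 401 + 20 = 421 B
Ethernet frame = 421 + 14 + 4 = 439 B
Efficiency = app / frame = 369 / 439 = 0.840547 = 84.0547% -> 84.05% (2 dp)

439, 84.05


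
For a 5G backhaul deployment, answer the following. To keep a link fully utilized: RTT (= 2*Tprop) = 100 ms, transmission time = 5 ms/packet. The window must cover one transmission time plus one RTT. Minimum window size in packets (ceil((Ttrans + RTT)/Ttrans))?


Given: Ttrans = 5 ms, RTT = 100 ms (= 2 * Tprop, Tprop = 50 ms)
Time until first ACK returns = Ttrans + RTT = 5 + 100 = 105 ms
Need W * Ttrans >= Ttrans + RTT  ->  W >= (Ttrans + RTT) / Ttrans
(Ttrans + RTT) / Ttrans = 105 / 5 = 21
W_min = ceil(21) = 21

21


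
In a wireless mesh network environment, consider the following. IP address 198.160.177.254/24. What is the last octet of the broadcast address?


Given: IP = 198.160.177.254, prefix = /24
Host bits = 32 - 24 = 8
Network last octet = 254 AND mask = 0
Host part size = 2^8 - 1 = 255
Broadcast last octet = 0 OR 255 = 255

255


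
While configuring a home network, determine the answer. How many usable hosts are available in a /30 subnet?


Given: subnet mask /30
Host bits = 32 - 30 = 2
Total addresses = 2^2 = 4
Usable hosts = 4 - 2 (network + broadcast) = 2

2


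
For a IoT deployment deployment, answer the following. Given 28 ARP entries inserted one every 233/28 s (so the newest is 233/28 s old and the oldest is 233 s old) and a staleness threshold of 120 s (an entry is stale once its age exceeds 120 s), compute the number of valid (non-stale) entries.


Ages are k * 233/28 s for k = 1..28 (spacing = 8.3214 s).
Entry k is valid iff k * 233/28 <= 120 iff k <= 28 * 120 / 233 = 14.4206
n_valid = floor(14.4206) = 14
(n_stale = 28 - 14 = 14)

14


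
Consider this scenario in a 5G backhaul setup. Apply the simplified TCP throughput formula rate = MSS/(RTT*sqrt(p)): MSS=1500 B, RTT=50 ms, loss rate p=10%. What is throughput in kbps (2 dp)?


Given: MSS = 1500 bytes, RTT = 50 ms, loss = 10%
RTT in seconds = 50 / 1000 = 0.05
Loss rate = 10% = 0.1
sqrt(loss) = sqrt(0.1) = 0.316227766017
Throughput (bytes/s) = 1500 / (0.05 * 0.316227766017) = 94868.3298
Throughput (kbps) = 94868.3298 * 8 / 1000 = 758.946638 -> 758.95 kbps (2 dp)

758.95


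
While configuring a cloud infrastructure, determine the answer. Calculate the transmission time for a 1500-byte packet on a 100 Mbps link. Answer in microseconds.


Given: packet = 1500 bytes, bandwidth = 100 Mbps
Packet in bits = 1500 * 8 = 12000 bits
Bandwidth = 100 * 10^6 = 100000000 bps
Time = 12000 / 100000000 seconds
Time in us = 12000 * 10^6 / 100000000 = 120

120


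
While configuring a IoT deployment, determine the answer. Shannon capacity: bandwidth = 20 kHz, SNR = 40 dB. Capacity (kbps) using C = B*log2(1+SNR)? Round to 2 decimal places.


Given: B = 20 kHz, SNR = 40 dB
SNR linear = 10^(40/10) = 10000
1 + SNR = 10001
log2(10001) = 13.2878566418
C = 20 * 1000 * 13.2878566418 = 265757.1328 bps
C = 265.757133 kbps -> 265.76 kbps (2 dp)

265.76


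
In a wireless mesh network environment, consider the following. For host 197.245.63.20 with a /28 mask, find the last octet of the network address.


Given: IP = 197.245.63.20, prefix = /28
Subnet mask = 255.255.255.240
Last octet of IP: 20
Last octet of mask: 240
Network last octet = 20 AND 240 = 16

16


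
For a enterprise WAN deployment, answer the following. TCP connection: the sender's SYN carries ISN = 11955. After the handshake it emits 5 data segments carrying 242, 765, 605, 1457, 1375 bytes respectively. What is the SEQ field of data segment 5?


The SYN occupies sequence number ISN = 11955, so the first data byte is ISN + 1 = 11956.
SEQ of data segment i = (ISN + 1) + sum of payload sizes of segments 1..i-1.
Segment 1: SEQ = 11956, payload = 242 bytes
Segment 2: SEQ = 12198, payload = 765 bytes
Segment 3: SEQ = 12963, payload = 605 bytes
Segment 4: SEQ = 13568, payload = 1457 bytes
Segment 5: SEQ = 15025, payload = 1375 bytes
SEQ of segment 5 = 11956 + 242 + 765 + 605 + 1457 = 15025

15025


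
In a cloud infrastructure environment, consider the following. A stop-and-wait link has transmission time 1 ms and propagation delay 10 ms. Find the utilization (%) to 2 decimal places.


Given: Ttrans = 1 ms, Tprop = 10 ms
RTT = 2 * Tprop = 2 * 10 = 20 ms
U = Ttrans / (Ttrans + RTT)
U = 1 / (1 + 20)
U = 1 / 21 = 0.047619
U% = 4.76%

4.76


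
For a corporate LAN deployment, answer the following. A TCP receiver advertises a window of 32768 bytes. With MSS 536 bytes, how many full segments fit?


Given: RWND = 32768 bytes, MSS = 536 bytes
Full segments = floor(RWND / MSS)
Full segments = floor(32768 / 536)
Full segments = floor(61.1343) = 61

61
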